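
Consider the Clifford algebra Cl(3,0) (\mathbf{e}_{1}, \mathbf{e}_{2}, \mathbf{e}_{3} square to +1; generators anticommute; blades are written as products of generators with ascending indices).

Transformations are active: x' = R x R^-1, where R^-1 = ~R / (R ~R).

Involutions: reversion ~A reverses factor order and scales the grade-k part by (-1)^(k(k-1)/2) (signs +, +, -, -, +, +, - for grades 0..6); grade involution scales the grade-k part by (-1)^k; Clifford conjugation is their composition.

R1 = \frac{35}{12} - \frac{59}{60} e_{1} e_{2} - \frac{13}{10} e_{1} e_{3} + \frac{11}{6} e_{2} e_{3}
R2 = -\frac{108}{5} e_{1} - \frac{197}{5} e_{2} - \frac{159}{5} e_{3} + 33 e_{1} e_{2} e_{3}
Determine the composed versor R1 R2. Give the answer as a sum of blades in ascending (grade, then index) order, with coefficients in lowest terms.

Distribute over the terms of R1 (each basis-blade product reordered to ascending indices, repeated generators contracted through their squares):
(\frac{35}{12}) R2 = -63 e_{1} - \frac{1379}{12} e_{2} - \frac{371}{4} e_{3} + \frac{385}{4} e_{1} e_{2} e_{3}
(-\frac{59}{60} e_{1} e_{2}) R2 = \frac{11623}{300} e_{1} - \frac{531}{25} e_{2} + \frac{649}{20} e_{3} + \frac{3127}{100} e_{1} e_{2} e_{3}
(-\frac{13}{10} e_{1} e_{3}) R2 = \frac{2067}{50} e_{1} - \frac{429}{10} e_{2} - \frac{702}{25} e_{3} - \frac{2561}{50} e_{1} e_{2} e_{3}
(\frac{11}{6} e_{2} e_{3}) R2 = -\frac{121}{2} e_{1} - \frac{583}{10} e_{2} + \frac{2167}{30} e_{3} - \frac{198}{5} e_{1} e_{2} e_{3}
Summing the partial products and collecting blades:
Answer: -\frac{521}{12} e_{1} - \frac{71207}{300} e_{2} - \frac{1211}{75} e_{3} + \frac{367}{10} e_{1} e_{2} e_{3}


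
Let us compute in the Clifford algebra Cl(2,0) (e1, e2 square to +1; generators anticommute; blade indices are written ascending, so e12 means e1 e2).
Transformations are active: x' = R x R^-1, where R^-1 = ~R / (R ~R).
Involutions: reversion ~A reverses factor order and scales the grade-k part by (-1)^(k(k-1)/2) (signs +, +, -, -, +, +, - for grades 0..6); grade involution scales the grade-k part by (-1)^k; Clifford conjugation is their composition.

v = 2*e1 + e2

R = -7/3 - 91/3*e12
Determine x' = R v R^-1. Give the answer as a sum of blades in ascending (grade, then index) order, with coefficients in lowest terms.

~R = -7/3 + 91/3*e12, and R ~R = 8330/9, so R^-1 = ~R / (8330/9).
R v = -35*e1 + 175/3*e2
Answer: -31/17*e1 - 22/17*e2


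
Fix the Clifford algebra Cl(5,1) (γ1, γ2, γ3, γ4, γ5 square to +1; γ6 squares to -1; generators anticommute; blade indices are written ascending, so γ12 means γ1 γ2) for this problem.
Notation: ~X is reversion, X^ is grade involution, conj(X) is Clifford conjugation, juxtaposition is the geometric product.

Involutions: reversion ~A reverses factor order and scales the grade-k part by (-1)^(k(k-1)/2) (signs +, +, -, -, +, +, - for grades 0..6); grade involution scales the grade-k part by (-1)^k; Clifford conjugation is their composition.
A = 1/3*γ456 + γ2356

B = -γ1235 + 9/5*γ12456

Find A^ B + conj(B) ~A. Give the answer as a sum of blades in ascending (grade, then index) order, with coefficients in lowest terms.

first term: -3/5*γ12 - γ16 - 9/5*γ134 + 1/3*γ12346
second term: 3/5*γ12 + γ16 - 9/5*γ134 - 1/3*γ12346
Answer: -18/5*γ134


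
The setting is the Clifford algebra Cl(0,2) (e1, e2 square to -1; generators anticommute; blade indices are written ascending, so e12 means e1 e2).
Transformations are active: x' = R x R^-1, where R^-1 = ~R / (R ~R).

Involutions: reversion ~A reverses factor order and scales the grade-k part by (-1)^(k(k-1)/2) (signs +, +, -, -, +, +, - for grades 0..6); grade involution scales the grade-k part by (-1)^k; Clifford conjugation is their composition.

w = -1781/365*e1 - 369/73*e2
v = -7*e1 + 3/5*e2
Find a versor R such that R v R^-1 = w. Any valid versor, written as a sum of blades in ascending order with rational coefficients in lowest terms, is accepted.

Take R = v + w = -4336/365*e1 - 1626/365*e2. Because q(v) = q(w) = -1234/25, conjugation by R sends v exactly to w.
Answer: -4336/365*e1 - 1626/365*e2


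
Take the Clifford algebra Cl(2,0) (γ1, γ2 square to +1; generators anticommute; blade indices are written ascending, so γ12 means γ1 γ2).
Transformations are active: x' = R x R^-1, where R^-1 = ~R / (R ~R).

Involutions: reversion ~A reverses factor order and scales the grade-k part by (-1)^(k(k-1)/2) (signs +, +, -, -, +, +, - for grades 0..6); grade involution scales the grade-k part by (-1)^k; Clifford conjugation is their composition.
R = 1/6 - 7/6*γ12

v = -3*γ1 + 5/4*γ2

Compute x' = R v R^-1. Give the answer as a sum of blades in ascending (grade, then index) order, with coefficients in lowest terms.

~R = 1/6 + 7/6*γ12, and R ~R = 25/18, so R^-1 = ~R / (25/18).
R v = -47/24*γ1 - 79/24*γ2
Answer: 253/100*γ1 - 51/25*γ2


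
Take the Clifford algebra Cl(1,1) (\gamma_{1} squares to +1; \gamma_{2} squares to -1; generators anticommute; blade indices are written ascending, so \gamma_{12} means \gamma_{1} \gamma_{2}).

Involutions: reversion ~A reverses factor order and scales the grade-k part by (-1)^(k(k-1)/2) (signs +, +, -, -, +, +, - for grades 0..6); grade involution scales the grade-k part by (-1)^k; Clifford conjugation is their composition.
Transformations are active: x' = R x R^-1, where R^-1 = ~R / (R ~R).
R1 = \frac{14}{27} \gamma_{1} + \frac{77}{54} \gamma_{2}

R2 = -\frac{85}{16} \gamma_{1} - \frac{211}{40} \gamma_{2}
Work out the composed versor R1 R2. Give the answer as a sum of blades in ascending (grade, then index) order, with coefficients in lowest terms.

Distribute over the terms of R1 (each basis-blade product reordered to ascending indices, repeated generators contracted through their squares):
(\frac{14}{27} \gamma_{1}) R2 = -\frac{595}{216} - \frac{1477}{540} \gamma_{12}
(\frac{77}{54} \gamma_{2}) R2 = \frac{16247}{2160} + \frac{6545}{864} \gamma_{12}
Summing the partial products and collecting blades:
Answer: \frac{10297}{2160} + \frac{20909}{4320} \gamma_{12}


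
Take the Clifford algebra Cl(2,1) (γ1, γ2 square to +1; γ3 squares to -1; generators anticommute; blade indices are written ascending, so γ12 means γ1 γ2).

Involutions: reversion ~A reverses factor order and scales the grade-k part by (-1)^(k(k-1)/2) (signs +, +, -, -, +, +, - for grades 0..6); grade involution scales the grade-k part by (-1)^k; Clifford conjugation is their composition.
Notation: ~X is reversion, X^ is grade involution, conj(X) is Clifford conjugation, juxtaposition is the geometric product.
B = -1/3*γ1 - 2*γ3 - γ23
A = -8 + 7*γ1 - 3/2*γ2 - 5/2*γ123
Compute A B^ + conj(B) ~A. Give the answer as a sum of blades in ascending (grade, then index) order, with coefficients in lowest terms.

first term: 7/3 - 1/6*γ1 - 29/2*γ3 + 11/2*γ12 + 14*γ13 + 25/6*γ23 - 7*γ123
second term: 7/3 - 1/6*γ1 - 29/2*γ3 - 11/2*γ12 - 14*γ13 - 25/6*γ23 + 7*γ123
Answer: 14/3 - 1/3*γ1 - 29*γ3


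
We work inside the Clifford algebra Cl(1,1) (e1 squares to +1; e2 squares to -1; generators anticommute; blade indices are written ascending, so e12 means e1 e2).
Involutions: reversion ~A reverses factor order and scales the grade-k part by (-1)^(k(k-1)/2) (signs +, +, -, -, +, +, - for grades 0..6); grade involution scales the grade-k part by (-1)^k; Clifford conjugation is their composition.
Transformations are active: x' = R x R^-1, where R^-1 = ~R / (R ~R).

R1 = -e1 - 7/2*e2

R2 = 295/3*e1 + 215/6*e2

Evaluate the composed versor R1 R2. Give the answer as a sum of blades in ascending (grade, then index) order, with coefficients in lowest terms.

Distribute over the terms of R1 (each basis-blade product reordered to ascending indices, repeated generators contracted through their squares):
(-e1) R2 = -295/3 - 215/6*e12
(-7/2*e2) R2 = 1505/12 + 2065/6*e12
Summing the partial products and collecting blades:
Answer: 325/12 + 925/3*e12


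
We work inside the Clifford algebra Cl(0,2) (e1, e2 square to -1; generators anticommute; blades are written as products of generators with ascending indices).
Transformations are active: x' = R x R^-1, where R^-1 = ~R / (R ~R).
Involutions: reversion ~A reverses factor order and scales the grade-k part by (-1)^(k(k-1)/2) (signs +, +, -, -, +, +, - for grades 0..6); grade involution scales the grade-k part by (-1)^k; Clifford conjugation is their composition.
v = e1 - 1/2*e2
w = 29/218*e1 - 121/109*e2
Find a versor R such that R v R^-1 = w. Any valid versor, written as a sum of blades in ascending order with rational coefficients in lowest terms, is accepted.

Take R = v + w = 247/218*e1 - 351/218*e2. Because q(v) = q(w) = -5/4, conjugation by R sends v exactly to w.
Answer: 247/218*e1 - 351/218*e2


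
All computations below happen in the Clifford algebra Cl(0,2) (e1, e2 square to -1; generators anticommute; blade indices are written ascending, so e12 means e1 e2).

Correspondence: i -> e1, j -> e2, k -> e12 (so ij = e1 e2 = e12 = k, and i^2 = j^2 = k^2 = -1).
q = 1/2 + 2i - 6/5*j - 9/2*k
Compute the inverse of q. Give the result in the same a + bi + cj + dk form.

In blades: q = 1/2 + 2*e1 - 6/5*e2 - 9/2*e12.
With qbar = 1/2 - 2*e1 + 6/5*e2 + 9/2*e12 (scalar fixed, mapped units negated), q qbar = 1297/50 (the sum of squared coefficients), so q^-1 = qbar / (1297/50) = 25/1297 - 100/1297*e1 + 60/1297*e2 + 225/1297*e12; translating back:
Answer: 25/1297 - 100/1297*i + 60/1297*j + 225/1297*k


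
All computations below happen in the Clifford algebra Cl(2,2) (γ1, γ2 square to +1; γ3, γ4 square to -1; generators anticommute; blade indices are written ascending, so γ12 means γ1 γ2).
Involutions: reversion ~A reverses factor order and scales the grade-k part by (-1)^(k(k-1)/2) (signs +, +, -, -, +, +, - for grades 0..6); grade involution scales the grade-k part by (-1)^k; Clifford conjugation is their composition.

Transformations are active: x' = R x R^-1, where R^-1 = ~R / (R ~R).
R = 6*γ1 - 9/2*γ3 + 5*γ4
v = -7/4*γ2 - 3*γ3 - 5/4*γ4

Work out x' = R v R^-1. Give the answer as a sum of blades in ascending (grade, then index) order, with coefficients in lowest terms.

~R = 6*γ1 - 9/2*γ3 + 5*γ4, and R ~R = -37/4, so R^-1 = ~R / (-37/4).
R v = -29/4 - 21/2*γ12 - 18*γ13 - 15/2*γ14 - 63/8*γ23 + 35/4*γ24 + 165/8*γ34
Answer: 348/37*γ1 + 7/4*γ2 - 150/37*γ3 + 1345/148*γ4


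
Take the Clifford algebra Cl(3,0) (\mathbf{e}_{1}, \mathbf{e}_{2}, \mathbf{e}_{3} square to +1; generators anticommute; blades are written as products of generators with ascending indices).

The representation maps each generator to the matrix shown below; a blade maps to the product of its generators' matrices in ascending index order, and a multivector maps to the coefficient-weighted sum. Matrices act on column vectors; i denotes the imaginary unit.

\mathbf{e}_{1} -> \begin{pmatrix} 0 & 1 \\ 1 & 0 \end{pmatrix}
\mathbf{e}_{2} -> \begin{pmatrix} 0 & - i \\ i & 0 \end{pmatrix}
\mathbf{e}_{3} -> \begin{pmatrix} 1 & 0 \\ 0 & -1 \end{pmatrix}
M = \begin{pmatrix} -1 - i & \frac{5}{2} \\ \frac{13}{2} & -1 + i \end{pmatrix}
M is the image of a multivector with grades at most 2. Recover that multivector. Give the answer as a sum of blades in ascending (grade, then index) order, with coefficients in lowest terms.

Method: 1, rho(e_{1}), rho(e_{2}), rho(e_{3}) form a trace-orthogonal basis of the 2x2 complex matrices (tr(X Y) = 2 if X = Y, else 0), so M = m0*1 + m1*rho(e_{1}) + m2*rho(e_{2}) + m3*rho(e_{3}) with m0 = tr(M)/2 = -1, m1 = tr(M rho(e_{1}))/2 = \frac{9}{2}, m2 = tr(M rho(e_{2}))/2 = - 2 i, m3 = tr(M rho(e_{3}))/2 = - i.
Multiplying table entries, the bivector images are rho(e_{1} e_{2}) = i*rho(e_{3}), rho(e_{1} e_{3}) = -i*rho(e_{2}), rho(e_{2} e_{3}) = i*rho(e_{1}); with real blade coefficients the real parts of m0..m3 are the coefficients of 1, e_{1}, e_{2}, e_{3} and the imaginary parts give the bivectors (e_{2} e_{3}: Im m1, e_{1} e_{3}: -Im m2, e_{1} e_{2}: Im m3).
Answer: -1 + \frac{9}{2} e_{1} - e_{1} e_{2} + 2 e_{1} e_{3}


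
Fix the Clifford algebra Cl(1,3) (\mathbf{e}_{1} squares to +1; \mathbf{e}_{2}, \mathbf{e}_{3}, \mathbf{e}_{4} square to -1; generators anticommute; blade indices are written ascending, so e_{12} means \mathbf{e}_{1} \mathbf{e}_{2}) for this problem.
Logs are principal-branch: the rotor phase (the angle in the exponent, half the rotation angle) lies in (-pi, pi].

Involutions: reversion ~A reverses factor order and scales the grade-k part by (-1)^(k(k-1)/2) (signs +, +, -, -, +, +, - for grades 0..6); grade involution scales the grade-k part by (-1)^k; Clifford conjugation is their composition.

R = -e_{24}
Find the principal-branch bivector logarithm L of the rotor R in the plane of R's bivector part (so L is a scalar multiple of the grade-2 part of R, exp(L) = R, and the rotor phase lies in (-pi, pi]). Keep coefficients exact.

The scalar part of R is 0, so the principal-branch rotor phase is pinned; divide the bivector part by its sine to get the unit plane — L is the phase times that plane.
Concretely: cos(phase) = 0 gives phase = ±\frac{\pi}{2}, and since phase/sin(phase) is even the sign is immaterial: L = (phase/sin(phase)) * <R>_2 = (\frac{\pi}{2}) * <R>_2.
Answer: - \frac{\pi}{2} e_{24}


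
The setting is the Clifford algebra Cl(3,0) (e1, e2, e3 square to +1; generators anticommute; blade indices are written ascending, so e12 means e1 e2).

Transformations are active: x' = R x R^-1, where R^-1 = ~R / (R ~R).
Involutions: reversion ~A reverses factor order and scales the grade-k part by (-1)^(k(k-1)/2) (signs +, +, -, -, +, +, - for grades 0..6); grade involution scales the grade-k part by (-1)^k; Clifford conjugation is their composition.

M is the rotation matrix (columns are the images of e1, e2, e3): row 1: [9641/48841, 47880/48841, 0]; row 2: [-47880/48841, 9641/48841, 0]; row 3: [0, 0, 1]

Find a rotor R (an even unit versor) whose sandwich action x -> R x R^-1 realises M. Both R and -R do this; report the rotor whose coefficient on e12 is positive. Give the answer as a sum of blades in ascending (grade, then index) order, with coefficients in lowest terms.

Method: write R = a + b12*e12 + b13*e13 + b23*e23 with a^2 + b12^2 + b13^2 + b23^2 = 1 (so R^-1 = ~R). Expanding the columns R e_j ~R gives tr M = 4a^2 - 1 and, from the antisymmetric part, M21 - M12 = -4a*b12, M13 - M31 = 4a*b13, M32 - M23 = -4a*b23.
Here tr M = 68123/48841, so a^2 = (1 + tr M)/4 = 29241/48841 and a = ±171/221. Taking a = 171/221: M21 - M12 = -95760/48841, M13 - M31 = 0, M32 - M23 = 0, giving b12 = 140/221, b13 = 0, b23 = 0, i.e. R = 171/221 + 140/221*e12.
Its e12 coefficient is already positive.
Answer: 171/221 + 140/221*e12. Key observation: the double cover Spin(3) -> SO(3) sends R and -R to the same matrix (trace 68123/48841 here), so the stated sign of the e12 coefficient is what selects one sheet.


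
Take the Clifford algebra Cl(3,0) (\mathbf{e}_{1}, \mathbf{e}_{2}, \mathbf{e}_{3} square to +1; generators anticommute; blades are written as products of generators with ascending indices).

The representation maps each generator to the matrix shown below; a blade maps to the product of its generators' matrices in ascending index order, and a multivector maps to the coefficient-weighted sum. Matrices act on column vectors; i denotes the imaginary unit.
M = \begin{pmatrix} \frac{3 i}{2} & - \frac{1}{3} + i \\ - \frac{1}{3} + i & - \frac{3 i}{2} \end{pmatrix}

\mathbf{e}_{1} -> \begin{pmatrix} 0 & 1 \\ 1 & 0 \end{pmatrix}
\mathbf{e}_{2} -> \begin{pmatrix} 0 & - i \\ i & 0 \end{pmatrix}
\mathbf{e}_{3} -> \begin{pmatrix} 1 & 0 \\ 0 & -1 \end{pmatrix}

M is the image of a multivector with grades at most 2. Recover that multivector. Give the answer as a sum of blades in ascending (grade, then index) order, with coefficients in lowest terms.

Method: 1, rho(e_{1}), rho(e_{2}), rho(e_{3}) form a trace-orthogonal basis of the 2x2 complex matrices (tr(X Y) = 2 if X = Y, else 0), so M = m0*1 + m1*rho(e_{1}) + m2*rho(e_{2}) + m3*rho(e_{3}) with m0 = tr(M)/2 = 0, m1 = tr(M rho(e_{1}))/2 = - \frac{1}{3} + i, m2 = tr(M rho(e_{2}))/2 = 0, m3 = tr(M rho(e_{3}))/2 = \frac{3 i}{2}.
Multiplying table entries, the bivector images are rho(e_{1} e_{2}) = i*rho(e_{3}), rho(e_{1} e_{3}) = -i*rho(e_{2}), rho(e_{2} e_{3}) = i*rho(e_{1}); with real blade coefficients the real parts of m0..m3 are the coefficients of 1, e_{1}, e_{2}, e_{3} and the imaginary parts give the bivectors (e_{2} e_{3}: Im m1, e_{1} e_{3}: -Im m2, e_{1} e_{2}: Im m3).
Answer: -\frac{1}{3} e_{1} + \frac{3}{2} e_{1} e_{2} + e_{2} e_{3}


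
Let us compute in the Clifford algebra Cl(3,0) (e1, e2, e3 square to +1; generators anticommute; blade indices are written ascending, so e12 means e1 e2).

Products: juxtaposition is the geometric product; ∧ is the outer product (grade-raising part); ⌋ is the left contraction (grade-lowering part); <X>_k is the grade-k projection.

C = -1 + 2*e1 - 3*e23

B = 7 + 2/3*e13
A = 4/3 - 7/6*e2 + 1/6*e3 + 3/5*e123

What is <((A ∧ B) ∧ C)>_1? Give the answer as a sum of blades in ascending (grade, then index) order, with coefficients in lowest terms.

step 1: 28/3 - 49/6*e2 + 7/6*e3 + 8/9*e13 + 224/45*e123
step 2: -28/3 + 56/3*e1 + 49/6*e2 - 7/6*e3 + 49/3*e12 - 29/9*e13 - 28*e23 - 224/45*e123
step 3: 56/3*e1 + 49/6*e2 - 7/6*e3
Answer: 56/3*e1 + 49/6*e2 - 7/6*e3


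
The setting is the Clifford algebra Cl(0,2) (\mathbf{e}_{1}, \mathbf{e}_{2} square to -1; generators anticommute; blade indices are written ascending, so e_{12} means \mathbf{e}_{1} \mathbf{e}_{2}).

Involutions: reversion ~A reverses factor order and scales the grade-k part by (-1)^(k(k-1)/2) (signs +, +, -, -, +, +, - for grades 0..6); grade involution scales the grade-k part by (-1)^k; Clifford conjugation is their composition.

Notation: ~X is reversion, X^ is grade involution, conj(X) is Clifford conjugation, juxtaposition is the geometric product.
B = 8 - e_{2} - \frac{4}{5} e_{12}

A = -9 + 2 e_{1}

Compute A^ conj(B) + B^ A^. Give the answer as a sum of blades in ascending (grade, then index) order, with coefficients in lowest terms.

first term: -72 - 16 e_{1} - \frac{37}{5} e_{2} - \frac{46}{5} e_{12}
second term: -72 - 16 e_{1} - \frac{37}{5} e_{2} + \frac{46}{5} e_{12}
Answer: -144 - 32 e_{1} - \frac{74}{5} e_{2}


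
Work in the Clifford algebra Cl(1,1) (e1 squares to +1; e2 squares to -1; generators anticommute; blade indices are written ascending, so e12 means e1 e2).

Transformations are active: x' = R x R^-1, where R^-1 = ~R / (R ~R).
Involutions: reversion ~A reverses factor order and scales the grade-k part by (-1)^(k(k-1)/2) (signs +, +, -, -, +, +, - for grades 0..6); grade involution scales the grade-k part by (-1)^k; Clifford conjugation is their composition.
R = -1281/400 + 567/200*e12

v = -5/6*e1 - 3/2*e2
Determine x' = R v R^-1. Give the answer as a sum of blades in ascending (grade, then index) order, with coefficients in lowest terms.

~R = -1281/400 - 567/200*e12, and R ~R = 71001/32000, so R^-1 = ~R / (71001/32000).
R v = 5537/800*e1 + 5733/800*e2
Answer: -13211/690*e1 - 4413/230*e2


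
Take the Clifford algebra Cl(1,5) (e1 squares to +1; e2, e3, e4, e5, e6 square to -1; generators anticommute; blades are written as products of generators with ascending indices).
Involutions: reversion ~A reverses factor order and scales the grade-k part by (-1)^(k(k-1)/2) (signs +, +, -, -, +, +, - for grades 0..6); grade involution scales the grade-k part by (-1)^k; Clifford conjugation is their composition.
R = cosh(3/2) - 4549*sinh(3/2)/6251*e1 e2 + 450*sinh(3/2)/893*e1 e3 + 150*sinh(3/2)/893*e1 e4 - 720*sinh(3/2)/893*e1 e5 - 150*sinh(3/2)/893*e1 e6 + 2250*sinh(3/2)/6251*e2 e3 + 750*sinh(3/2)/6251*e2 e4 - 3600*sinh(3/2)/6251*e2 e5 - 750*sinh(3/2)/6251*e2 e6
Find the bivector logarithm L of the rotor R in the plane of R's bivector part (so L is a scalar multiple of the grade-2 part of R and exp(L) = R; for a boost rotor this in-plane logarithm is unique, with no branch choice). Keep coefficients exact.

The scalar part of R is cosh(3/2), giving the rapidity magnitude (cosh is even); the bivector part supplies orientation, its quotient by sinh of the rapidity is the plane, and L = rapidity * plane — unique in that plane, since flipping both signs leaves L unchanged.
Concretely: cosh(rapidity) = cosh(3/2) gives rapidity = ±3/2, and since rapidity/sinh(rapidity) is even the sign is immaterial: L = (rapidity/sinh(rapidity)) * <R>_2 = (3/(2*sinh(3/2))) * <R>_2.
Answer: -13647/12502*e1 e2 + 675/893*e1 e3 + 225/893*e1 e4 - 1080/893*e1 e5 - 225/893*e1 e6 + 3375/6251*e2 e3 + 1125/6251*e2 e4 - 5400/6251*e2 e5 - 1125/6251*e2 e6


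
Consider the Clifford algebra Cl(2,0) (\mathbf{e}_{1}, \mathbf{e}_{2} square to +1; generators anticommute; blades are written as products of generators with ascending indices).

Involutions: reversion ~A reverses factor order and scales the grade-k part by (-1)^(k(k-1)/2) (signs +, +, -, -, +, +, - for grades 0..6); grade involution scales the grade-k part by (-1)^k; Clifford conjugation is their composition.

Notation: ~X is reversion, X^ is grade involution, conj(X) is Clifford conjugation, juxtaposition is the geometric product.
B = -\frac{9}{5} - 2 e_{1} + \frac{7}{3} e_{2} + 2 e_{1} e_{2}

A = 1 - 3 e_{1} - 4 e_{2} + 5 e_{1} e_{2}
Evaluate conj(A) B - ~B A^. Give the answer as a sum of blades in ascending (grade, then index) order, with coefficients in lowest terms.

first term: \frac{173}{15} - \frac{406}{15} e_{1} - \frac{133}{15} e_{2} + 26 e_{1} e_{2}
second term: \frac{173}{15} - \frac{406}{15} e_{1} - \frac{133}{15} e_{2} - 26 e_{1} e_{2}
Answer: 52 e_{1} e_{2}


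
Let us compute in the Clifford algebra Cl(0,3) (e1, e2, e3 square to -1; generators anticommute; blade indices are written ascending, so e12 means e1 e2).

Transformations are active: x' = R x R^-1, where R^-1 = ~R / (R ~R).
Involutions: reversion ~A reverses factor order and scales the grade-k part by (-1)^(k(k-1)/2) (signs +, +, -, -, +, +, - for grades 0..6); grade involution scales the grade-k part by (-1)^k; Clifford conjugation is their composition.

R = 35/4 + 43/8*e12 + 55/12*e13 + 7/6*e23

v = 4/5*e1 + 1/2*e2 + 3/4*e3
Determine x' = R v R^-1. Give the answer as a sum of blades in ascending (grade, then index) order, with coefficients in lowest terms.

~R = 35/4 - 43/8*e12 - 55/12*e13 - 7/6*e23, and R ~R = 73625/576, so R^-1 = ~R / (73625/576).
R v = 7/8*e1 + 39/5*e2 + 173/16*e3 + 1283/480*e123
Answer: -7498/11875*e1 + 1787/4750*e2 + 45369/47500*e3


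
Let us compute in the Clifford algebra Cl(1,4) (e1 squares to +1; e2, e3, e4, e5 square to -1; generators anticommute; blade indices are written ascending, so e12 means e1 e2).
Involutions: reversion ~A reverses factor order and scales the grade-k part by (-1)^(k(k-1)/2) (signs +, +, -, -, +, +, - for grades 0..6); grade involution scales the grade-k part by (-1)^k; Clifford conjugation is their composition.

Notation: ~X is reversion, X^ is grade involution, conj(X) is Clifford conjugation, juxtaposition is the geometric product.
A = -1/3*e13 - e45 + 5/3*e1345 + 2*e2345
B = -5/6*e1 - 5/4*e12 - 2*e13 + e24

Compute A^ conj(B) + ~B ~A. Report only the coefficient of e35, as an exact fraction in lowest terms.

first term: -2/3 + 5/18*e3 - 5/12*e23 + e25 - 2*e35 + 10/3*e45 - 5/6*e145 - 25/18*e345 - 1/3*e1234 + 5/3*e1235 - 21/4*e1245 + 1/2*e1345 + 25/12*e2345 + 5/3*e12345
second term: 2/3 - 5/18*e3 - 5/12*e23 + e25 - 2*e35 + 10/3*e45 - 5/6*e145 - 25/18*e345 + 1/3*e1234 - 5/3*e1235 + 21/4*e1245 - 1/2*e1345 - 25/12*e2345 - 5/3*e12345
Answer: -4


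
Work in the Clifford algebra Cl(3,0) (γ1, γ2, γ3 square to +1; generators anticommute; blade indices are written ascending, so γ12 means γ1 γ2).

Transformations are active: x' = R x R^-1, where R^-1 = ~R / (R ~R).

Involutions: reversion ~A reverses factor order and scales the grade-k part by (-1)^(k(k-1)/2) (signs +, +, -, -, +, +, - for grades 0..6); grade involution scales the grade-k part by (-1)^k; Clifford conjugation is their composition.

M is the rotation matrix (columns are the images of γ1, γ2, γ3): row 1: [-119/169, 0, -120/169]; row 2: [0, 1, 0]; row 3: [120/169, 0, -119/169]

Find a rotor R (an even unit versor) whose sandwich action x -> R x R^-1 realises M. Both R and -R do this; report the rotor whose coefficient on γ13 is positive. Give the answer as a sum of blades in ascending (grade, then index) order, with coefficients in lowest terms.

Method: write R = a + b12*γ12 + b13*γ13 + b23*γ23 with a^2 + b12^2 + b13^2 + b23^2 = 1 (so R^-1 = ~R). Expanding the columns R e_j ~R gives tr M = 4a^2 - 1 and, from the antisymmetric part, M21 - M12 = -4a*b12, M13 - M31 = 4a*b13, M32 - M23 = -4a*b23.
Here tr M = -69/169, so a^2 = (1 + tr M)/4 = 25/169 and a = ±5/13. Taking a = 5/13: M21 - M12 = 0, M13 - M31 = -240/169, M32 - M23 = 0, giving b12 = 0, b13 = -12/13, b23 = 0, i.e. R = 5/13 - 12/13*γ13.
Its γ13 coefficient is negative, so report the other preimage -R.
Answer: -5/13 + 12/13*γ13. Sheet selection: the two-to-one cover makes ±R indistinguishable at the matrix level (trace -69/169), so uniqueness comes from the required sign on γ13.


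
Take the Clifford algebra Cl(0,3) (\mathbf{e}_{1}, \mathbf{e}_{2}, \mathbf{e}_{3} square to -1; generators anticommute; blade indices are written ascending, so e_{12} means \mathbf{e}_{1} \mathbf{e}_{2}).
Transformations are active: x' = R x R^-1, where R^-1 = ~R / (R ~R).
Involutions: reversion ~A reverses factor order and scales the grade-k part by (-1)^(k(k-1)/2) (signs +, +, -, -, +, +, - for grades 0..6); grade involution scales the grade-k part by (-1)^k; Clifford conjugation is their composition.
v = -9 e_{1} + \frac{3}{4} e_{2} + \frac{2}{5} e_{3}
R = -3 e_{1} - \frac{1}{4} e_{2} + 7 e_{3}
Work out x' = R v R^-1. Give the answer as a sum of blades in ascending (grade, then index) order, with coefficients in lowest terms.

~R = -3 e_{1} - \frac{1}{4} e_{2} + 7 e_{3}, and R ~R = -\frac{929}{16}, so R^-1 = ~R / (-\frac{929}{16}).
R v = -\frac{2369}{80} - \frac{9}{2} e_{12} + \frac{309}{5} e_{13} - \frac{107}{20} e_{23}
Answer: \frac{27591}{4645} e_{1} - \frac{18673}{18580} e_{2} + \frac{31308}{4645} e_{3}


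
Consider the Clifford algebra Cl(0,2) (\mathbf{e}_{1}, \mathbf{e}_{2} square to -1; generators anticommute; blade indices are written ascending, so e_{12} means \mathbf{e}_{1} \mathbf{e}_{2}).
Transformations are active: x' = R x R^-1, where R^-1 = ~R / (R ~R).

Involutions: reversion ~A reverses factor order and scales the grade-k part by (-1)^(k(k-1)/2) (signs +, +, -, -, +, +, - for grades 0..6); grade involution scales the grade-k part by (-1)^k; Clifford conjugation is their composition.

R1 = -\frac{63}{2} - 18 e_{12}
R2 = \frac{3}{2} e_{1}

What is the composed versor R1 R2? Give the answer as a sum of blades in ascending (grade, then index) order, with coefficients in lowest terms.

Distribute over the terms of R2 (each basis-blade product reordered to ascending indices, repeated generators contracted through their squares):
R1 (\frac{3}{2} e_{1}) = -\frac{189}{4} e_{1} - 27 e_{2}
Answer: -\frac{189}{4} e_{1} - 27 e_{2}


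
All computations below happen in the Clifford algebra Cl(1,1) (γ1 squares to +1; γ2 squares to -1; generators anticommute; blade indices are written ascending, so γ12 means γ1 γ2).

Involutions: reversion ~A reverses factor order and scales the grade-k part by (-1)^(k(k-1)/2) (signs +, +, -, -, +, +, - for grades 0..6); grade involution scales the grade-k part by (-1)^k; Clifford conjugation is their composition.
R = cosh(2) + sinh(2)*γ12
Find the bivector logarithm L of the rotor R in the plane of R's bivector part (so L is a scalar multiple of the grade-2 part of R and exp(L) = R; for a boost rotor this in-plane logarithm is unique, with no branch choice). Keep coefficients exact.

The scalar part of R is cosh(2), which fixes the rapidity magnitude through cosh (cosh is even, so it cannot fix the sign — the bivector part carries that); dividing the bivector part by sinh of the rapidity gives the plane, and L = rapidity * plane, where the joint sign ambiguity of (rapidity, plane) cancels in the product.
Concretely: cosh(rapidity) = cosh(2) gives rapidity = ±2, and since rapidity/sinh(rapidity) is even the sign is immaterial: L = (rapidity/sinh(rapidity)) * <R>_2 = (2/sinh(2)) * <R>_2.
Answer: 2*γ12


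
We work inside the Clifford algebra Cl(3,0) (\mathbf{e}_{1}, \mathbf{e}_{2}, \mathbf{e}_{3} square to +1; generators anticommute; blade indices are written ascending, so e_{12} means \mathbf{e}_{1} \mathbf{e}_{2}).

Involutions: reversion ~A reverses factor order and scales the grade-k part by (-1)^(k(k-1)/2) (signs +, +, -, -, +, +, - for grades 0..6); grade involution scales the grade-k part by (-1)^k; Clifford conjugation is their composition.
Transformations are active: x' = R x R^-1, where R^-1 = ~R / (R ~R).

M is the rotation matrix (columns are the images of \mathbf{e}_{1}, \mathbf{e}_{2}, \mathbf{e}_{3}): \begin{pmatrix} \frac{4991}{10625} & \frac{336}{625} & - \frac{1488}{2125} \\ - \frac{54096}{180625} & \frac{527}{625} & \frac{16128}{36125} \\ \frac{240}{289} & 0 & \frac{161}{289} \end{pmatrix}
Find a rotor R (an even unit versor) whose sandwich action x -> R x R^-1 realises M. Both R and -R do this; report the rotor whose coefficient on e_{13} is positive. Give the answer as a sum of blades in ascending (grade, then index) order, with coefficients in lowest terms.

Method: write R = a + b12*e_{12} + b13*e_{13} + b23*e_{23} with a^2 + b12^2 + b13^2 + b23^2 = 1 (so R^-1 = ~R). Expanding the columns R e_j ~R gives tr M = 4a^2 - 1 and, from the antisymmetric part, M21 - M12 = -4a*b12, M13 - M31 = 4a*b13, M32 - M23 = -4a*b23.
Here tr M = \frac{13511}{7225}, so a^2 = (1 + tr M)/4 = \frac{5184}{7225} and a = ±\frac{72}{85}. Taking a = \frac{72}{85}: M21 - M12 = -\frac{6048}{7225}, M13 - M31 = -\frac{55296}{36125}, M32 - M23 = -\frac{16128}{36125}, giving b12 = \frac{21}{85}, b13 = -\frac{192}{425}, b23 = \frac{56}{425}, i.e. R = \frac{72}{85} + \frac{21}{85} e_{12} - \frac{192}{425} e_{13} + \frac{56}{425} e_{23}.
Its e_{13} coefficient is negative, so report the other preimage -R.
Answer: -\frac{72}{85} - \frac{21}{85} e_{12} + \frac{192}{425} e_{13} - \frac{56}{425} e_{23}. Sheet selection: the two-to-one cover makes ±R indistinguishable at the matrix level (trace \frac{13511}{7225}), so uniqueness comes from the required sign on e_{13}.


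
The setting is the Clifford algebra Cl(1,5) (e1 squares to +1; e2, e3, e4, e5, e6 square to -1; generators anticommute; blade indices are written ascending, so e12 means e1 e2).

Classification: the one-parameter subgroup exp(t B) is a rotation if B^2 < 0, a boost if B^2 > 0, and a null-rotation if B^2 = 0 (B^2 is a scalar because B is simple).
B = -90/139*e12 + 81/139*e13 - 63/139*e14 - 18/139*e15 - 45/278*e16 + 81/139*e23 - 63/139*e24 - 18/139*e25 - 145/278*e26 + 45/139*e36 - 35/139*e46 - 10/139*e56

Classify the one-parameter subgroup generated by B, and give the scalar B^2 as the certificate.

B^2 term by term: the squares give (-90/139)^2*(e12)^2 + (81/139)^2*(e13)^2 + (-63/139)^2*(e14)^2 + (-18/139)^2*(e15)^2 + (-45/278)^2*(e16)^2 + (81/139)^2*(e23)^2 + (-63/139)^2*(e24)^2 + (-18/139)^2*(e25)^2 + (-145/278)^2*(e26)^2 + (45/139)^2*(e36)^2 + (-35/139)^2*(e46)^2 + (-10/139)^2*(e56)^2 = 8100/19321*(+1) + 6561/19321*(+1) + 3969/19321*(+1) + 324/19321*(+1) + 2025/77284*(+1) + 6561/19321*(-1) + 3969/19321*(-1) + 324/19321*(-1) + 21025/77284*(-1) + 2025/19321*(-1) + 1225/19321*(-1) + 100/19321*(-1) = 0 (each basis 2-blade squares to minus the product of its generators' squares); cross terms between blades sharing an index anticommute and cancel; the commuting (index-disjoint) pairs give grade-4 terms 2*c*c'*(blade product), which cancel blade by blade — e1234: 10206/19321 - 10206/19321 = 0; e1235: 2916/19321 - 2916/19321 = 0; e1236: -8100/19321 + 11745/19321 - 3645/19321 = 0; e1245: -2268/19321 + 2268/19321 = 0; e1246: 6300/19321 - 9135/19321 + 2835/19321 = 0; e1256: 1800/19321 - 2610/19321 + 810/19321 = 0; e1346: -5670/19321 + 5670/19321 = 0; e1356: -1620/19321 + 1620/19321 = 0; e1456: 1260/19321 - 1260/19321 = 0; e2346: -5670/19321 + 5670/19321 = 0; e2356: -1620/19321 + 1620/19321 = 0; e2456: 1260/19321 - 1260/19321 = 0 — confirming B is simple. So B^2 = 0.
Answer: null-rotation, certificate B^2 = 0. The invariant at work: B^2 = 0 is unchanged by conjugation, hence its sign classifies the subgroup whatever basis B is written in.


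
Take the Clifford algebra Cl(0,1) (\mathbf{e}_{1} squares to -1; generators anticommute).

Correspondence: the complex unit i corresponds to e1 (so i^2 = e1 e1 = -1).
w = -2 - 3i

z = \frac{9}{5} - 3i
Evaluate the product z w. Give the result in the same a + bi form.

In blades: z = \frac{9}{5} - 3 e_{1}, w = -2 - 3 e_{1}.
Distribute z over w term by term (generator squares from the signature, products reordered to ascending indices): (\frac{9}{5})*w = -\frac{18}{5} - \frac{27}{5} e_{1}; (-3 e_{1})*w = -9 + 6 e_{1}.
Sum: -\frac{63}{5} + \frac{3}{5} e_{1}; translating back through the correspondence:
Answer: -\frac{63}{5} + \frac{3}{5}i


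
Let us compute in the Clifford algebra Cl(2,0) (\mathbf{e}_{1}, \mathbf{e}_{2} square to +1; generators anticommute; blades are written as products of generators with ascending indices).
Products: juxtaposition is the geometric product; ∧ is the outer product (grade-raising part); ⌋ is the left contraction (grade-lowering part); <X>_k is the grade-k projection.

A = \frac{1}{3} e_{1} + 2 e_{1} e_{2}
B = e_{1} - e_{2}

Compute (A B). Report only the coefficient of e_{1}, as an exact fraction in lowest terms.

step 1: \frac{1}{3} - 2 e_{1} - 2 e_{2} - \frac{1}{3} e_{1} e_{2}
Answer: -2


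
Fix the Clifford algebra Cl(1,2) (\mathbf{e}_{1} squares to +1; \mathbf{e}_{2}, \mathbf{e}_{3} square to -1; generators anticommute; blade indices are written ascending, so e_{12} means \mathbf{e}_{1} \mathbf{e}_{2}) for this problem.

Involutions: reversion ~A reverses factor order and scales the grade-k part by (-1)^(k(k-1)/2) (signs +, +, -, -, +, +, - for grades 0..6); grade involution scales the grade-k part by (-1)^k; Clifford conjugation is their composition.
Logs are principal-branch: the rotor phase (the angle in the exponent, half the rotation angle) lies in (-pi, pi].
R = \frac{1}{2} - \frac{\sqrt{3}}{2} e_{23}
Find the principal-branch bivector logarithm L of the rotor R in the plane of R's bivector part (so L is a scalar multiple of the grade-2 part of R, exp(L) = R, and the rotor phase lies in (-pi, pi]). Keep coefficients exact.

The scalar part of R is \frac{1}{2}, which pins the rotor phase on the principal branch; dividing the bivector part by the sine of that phase recovers the unit plane, and L is the phase times that plane.
Concretely: cos(phase) = \frac{1}{2} gives phase = ±\frac{\pi}{3}, and since phase/sin(phase) is even the sign is immaterial: L = (phase/sin(phase)) * <R>_2 = (\frac{2 \sqrt{3} \pi}{9}) * <R>_2.
Answer: - \frac{\pi}{3} e_{23}


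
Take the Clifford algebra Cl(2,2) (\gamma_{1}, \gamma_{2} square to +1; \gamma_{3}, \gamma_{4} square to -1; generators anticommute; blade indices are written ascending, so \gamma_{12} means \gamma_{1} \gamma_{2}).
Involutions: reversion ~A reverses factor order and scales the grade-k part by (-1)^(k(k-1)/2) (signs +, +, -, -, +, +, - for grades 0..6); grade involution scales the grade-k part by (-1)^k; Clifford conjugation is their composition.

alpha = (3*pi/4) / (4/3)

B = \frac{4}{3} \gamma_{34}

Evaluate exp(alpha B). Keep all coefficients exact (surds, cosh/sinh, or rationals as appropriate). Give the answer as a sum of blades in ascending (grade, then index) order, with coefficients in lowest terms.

B^2 = (\frac{4}{3})^2*(\gamma_{34})^2 = \frac{16}{9}*(-1) = -\frac{16}{9} (a basis 2-blade squares to minus the product of its generators' squares).
B^2 = -\frac{16}{9} — a negative square means the series sums to a rotation: l = \frac{4}{3}, alpha*l = \frac{3 \pi}{4}, so exp(alpha B) = cos(\frac{3 \pi}{4}) + (sin(\frac{3 \pi}{4})/(\frac{4}{3}))*B = - \frac{\sqrt{2}}{2} + (\frac{3 \sqrt{2}}{8})*B.
Answer: - \frac{\sqrt{2}}{2} + \frac{\sqrt{2}}{2} \gamma_{34}


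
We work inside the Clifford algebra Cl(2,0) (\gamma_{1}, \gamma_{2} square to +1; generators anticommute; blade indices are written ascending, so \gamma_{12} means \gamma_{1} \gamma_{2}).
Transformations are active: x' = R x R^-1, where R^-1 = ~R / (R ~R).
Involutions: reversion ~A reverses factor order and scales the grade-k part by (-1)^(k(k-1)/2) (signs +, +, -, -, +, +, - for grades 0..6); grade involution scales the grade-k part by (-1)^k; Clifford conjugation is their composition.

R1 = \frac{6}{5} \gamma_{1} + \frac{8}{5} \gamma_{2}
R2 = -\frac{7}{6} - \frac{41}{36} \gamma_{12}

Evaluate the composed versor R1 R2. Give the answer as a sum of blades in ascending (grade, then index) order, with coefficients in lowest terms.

Distribute over the terms of R1 (each basis-blade product reordered to ascending indices, repeated generators contracted through their squares):
(\frac{6}{5} \gamma_{1}) R2 = -\frac{7}{5} \gamma_{1} - \frac{41}{30} \gamma_{2}
(\frac{8}{5} \gamma_{2}) R2 = \frac{82}{45} \gamma_{1} - \frac{28}{15} \gamma_{2}
Summing the partial products and collecting blades:
Answer: \frac{19}{45} \gamma_{1} - \frac{97}{30} \gamma_{2}


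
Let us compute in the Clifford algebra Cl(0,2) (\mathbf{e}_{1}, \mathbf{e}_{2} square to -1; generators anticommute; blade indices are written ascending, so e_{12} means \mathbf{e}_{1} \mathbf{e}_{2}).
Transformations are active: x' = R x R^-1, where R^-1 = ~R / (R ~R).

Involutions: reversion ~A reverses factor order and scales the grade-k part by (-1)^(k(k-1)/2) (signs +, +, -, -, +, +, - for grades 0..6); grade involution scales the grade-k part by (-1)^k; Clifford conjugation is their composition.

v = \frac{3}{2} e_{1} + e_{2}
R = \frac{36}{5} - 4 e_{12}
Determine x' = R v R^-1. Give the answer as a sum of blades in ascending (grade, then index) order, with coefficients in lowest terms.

~R = \frac{36}{5} + 4 e_{12}, and R ~R = \frac{1696}{25}, so R^-1 = ~R / (\frac{1696}{25}).
R v = \frac{74}{5} e_{1} + \frac{6}{5} e_{2}
Answer: \frac{87}{53} e_{1} - \frac{79}{106} e_{2}


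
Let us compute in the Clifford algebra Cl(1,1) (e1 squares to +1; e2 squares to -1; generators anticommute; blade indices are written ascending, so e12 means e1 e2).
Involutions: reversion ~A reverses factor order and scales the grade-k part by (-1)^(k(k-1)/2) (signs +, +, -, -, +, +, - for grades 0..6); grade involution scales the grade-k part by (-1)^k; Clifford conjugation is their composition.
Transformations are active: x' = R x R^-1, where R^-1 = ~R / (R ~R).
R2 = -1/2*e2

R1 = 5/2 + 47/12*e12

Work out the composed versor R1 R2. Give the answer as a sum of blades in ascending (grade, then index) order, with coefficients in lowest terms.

Distribute over the terms of R2 (each basis-blade product reordered to ascending indices, repeated generators contracted through their squares):
R1 (-1/2*e2) = 47/24*e1 - 5/4*e2
Answer: 47/24*e1 - 5/4*e2


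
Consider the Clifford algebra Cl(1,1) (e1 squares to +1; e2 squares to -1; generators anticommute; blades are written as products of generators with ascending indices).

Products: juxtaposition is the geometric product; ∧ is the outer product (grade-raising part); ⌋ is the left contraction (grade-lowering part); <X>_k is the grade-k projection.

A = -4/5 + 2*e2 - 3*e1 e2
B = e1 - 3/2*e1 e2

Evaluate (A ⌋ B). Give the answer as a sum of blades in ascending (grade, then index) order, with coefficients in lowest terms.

step 1: 9/2 - 19/5*e1 + 6/5*e1 e2
Answer: 9/2 - 19/5*e1 + 6/5*e1 e2


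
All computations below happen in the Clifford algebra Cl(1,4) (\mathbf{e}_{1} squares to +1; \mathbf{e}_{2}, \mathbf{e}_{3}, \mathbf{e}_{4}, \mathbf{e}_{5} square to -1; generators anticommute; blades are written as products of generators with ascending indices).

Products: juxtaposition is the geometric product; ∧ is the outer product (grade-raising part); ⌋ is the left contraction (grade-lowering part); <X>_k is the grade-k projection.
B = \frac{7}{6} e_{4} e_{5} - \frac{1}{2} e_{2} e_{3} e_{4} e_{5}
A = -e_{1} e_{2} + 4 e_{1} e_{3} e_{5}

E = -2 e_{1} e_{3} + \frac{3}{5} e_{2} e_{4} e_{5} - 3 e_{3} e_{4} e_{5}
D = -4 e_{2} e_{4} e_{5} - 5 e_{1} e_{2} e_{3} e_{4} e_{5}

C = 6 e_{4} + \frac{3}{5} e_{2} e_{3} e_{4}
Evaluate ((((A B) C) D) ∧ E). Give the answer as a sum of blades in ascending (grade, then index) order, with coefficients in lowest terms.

step 1: -2 e_{1} e_{2} e_{4} + \frac{14}{3} e_{1} e_{3} e_{4} - \frac{7}{6} e_{1} e_{2} e_{4} e_{5} - \frac{1}{2} e_{1} e_{3} e_{4} e_{5}
step 2: \frac{46}{5} e_{1} e_{2} - \frac{146}{5} e_{1} e_{3} - \frac{73}{10} e_{1} e_{2} e_{5} - \frac{23}{10} e_{1} e_{3} e_{5}
step 3: \frac{146}{5} e_{1} e_{4} + \frac{23}{2} e_{2} e_{4} - \frac{73}{2} e_{3} e_{4} + \frac{184}{5} e_{1} e_{4} e_{5} - 146 e_{2} e_{4} e_{5} - 46 e_{3} e_{4} e_{5} + \frac{46}{5} e_{1} e_{2} e_{3} e_{4} - \frac{584}{5} e_{1} e_{2} e_{3} e_{4} e_{5}
step 4: 23 e_{1} e_{2} e_{3} e_{4} - 292 e_{1} e_{2} e_{3} e_{4} e_{5}
Answer: 23 e_{1} e_{2} e_{3} e_{4} - 292 e_{1} e_{2} e_{3} e_{4} e_{5}
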